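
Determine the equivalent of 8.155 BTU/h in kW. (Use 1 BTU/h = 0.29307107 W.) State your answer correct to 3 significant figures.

0.00239 kilowatts

1 BTU/h = 0.000293071 kilowatts.
8.155 × 0.000293071 ≈ 0.00239 kW.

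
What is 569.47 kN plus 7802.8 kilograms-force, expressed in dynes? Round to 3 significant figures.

569.47 kN = 5.69470 × 10^10 dyn and 7802.8 kgf = 7.65193 × 10^9 dyn.
5.69470 × 10^10 + 7.65193 × 10^9 ≈ 6.46 × 10^10 dyn.

6.46 × 10^10 dyn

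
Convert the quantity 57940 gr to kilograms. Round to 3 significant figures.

1 grain = 6.47989 × 10^-5 kilograms.
57940 × 6.47989 × 10^-5 ≈ 3.75 kg.

3.75 kilograms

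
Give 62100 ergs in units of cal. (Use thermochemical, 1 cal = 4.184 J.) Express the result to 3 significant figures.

0.00148 cal

1 erg = 2.39006 × 10^-8 cal.
So 62100 × 2.39006 × 10^-8 ≈ 0.00148 cal.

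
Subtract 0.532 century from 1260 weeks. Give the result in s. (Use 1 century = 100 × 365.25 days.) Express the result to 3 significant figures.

-9.17e+8 seconds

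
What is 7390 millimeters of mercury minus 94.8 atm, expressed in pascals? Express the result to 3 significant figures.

7390 mmHg = 985252 Pa and 94.8 atm = 9.60561 × 10^6 Pa.
985252 − 9.60561 × 10^6 ≈ -8.62 × 10^6 Pa.

-8.62 × 10^6 Pa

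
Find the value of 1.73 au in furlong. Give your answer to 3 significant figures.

1.29e+9 furlong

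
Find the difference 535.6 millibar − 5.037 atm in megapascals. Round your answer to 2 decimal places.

535.6 mbar = 0.0535600 MPa and 5.037 atm = 0.510374 MPa.
0.0535600 − 0.510374 ≈ -0.46 MPa.

-0.46 MPa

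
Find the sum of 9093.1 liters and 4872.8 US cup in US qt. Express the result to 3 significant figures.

9093.1 L = 9608.57 US qt and 4872.8 US cup = 1218.20 US qt.
9608.57 + 1218.20 ≈ 10800 US qt.

10800 US quarts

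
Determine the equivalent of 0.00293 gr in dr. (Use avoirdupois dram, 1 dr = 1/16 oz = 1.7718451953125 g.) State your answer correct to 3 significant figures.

0.000107 drams

1 grain = 0.0365714 drams.
Then 0.00293 × 0.0365714 ≈ 0.000107 dr.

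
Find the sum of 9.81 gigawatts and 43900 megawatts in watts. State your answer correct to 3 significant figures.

5.37 × 10^10 watts

9.81 GW = 9.81000 × 10^9 W and 43900 MW = 4.39000 × 10^10 W.
9.81000 × 10^9 + 4.39000 × 10^10 ≈ 5.37 × 10^10 W.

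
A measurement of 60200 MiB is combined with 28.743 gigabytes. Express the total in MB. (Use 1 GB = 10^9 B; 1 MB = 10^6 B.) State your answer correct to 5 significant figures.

60200 MiB = 63124.3 MB and 28.743 GB = 28743.0 MB.
63124.3 + 28743.0 ≈ 91867 MB.

91867 MB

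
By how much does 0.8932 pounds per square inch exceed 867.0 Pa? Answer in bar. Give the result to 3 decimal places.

0.8932 psi = 0.0615840 bar and 867.0 Pa = 0.00867000 bar.
0.0615840 − 0.00867000 ≈ 0.053 bar.

0.053 bar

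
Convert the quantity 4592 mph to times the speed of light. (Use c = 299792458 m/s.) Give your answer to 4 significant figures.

6.847e-6 times the speed of light

1 mph = 1.49116e-9 c.
Thus 4592 × 1.49116e-9 ≈ 6.847e-6 c.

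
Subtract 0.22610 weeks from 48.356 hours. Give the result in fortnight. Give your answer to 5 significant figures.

48.356 h = 0.143917 fortnight and 0.22610 wk = 0.113050 fortnight.
0.143917 − 0.113050 ≈ 0.030867 fortnight.

0.030867 fortnights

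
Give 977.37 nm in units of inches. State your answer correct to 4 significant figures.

1 nm = 3.93701 × 10^-8 in.
Then 977.37 × 3.93701 × 10^-8 ≈ 3.848 × 10^-5 in.

3.848 × 10^-5 in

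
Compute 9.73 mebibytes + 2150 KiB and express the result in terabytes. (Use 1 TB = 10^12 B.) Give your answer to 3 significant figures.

9.73 MiB = 1.02026 × 10^-5 TB and 2150 KiB = 2.20160 × 10^-6 TB.
1.02026 × 10^-5 + 2.20160 × 10^-6 ≈ 1.24 × 10^-5 TB.

1.24 × 10^-5 TB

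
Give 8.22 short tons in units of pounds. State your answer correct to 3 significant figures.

16400 lb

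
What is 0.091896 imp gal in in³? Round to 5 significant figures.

25.494 cubic inches

1 imp gal = 277.419 in³.
0.091896 × 277.419 ≈ 25.494 in³.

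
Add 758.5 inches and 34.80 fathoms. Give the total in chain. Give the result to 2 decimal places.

758.5 in = 0.957702 chain and 34.80 fathom = 3.16364 chain.
0.957702 + 3.16364 ≈ 4.12 chain.

4.12 chain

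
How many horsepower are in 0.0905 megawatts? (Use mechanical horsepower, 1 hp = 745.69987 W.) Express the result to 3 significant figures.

1 MW = 1341.02 hp.
Then 0.0905 × 1341.02 ≈ 121 hp.

121 hp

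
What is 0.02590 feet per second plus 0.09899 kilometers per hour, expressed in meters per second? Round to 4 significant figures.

0.02590 ft/s = 0.00789432 m/s and 0.09899 km/h = 0.0274972 m/s.
0.00789432 + 0.0274972 ≈ 0.03539 m/s.

0.03539 meters per second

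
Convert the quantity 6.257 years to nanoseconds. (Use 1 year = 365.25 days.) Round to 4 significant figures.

1.975 × 10^17 nanoseconds

1 year = 3.15576 × 10^16 ns.
Thus 6.257 × 3.15576 × 10^16 ≈ 1.975 × 10^17 ns.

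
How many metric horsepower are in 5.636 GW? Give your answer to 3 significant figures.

7.66e+6 PS

1 GW = 1.35962e+6 PS.
So 5.636 × 1.35962e+6 ≈ 7.66e+6 PS.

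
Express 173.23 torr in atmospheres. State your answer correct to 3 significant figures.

0.228 atm

1 torr = 0.00131579 atm.
173.23 × 0.00131579 ≈ 0.228 atm.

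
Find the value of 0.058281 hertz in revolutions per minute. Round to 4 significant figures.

3.497 revolutions per minute

1 Hz = 60.0000 rpm.
Then 0.058281 × 60.0000 ≈ 3.497 rpm.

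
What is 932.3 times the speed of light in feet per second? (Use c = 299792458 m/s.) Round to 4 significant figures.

9.170 × 10^11 ft/s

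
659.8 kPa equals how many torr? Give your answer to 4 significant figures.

4949 torr

1 kilopascal = 7.50062 torr.
So 659.8 × 7.50062 ≈ 4949 torr.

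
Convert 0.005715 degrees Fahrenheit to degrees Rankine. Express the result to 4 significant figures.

459.7 °R

°R = °F + 459.67.
Applying the formula gives 459.7 °R.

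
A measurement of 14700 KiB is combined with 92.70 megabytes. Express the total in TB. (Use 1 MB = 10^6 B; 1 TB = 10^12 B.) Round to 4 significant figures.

14700 KiB = 1.50528 × 10^-5 TB and 92.70 MB = 9.27000 × 10^-5 TB.
1.50528 × 10^-5 + 9.27000 × 10^-5 ≈ 0.0001078 TB.

0.0001078 TB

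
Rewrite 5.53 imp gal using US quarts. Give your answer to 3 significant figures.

26.6 US qt

1 imp gal = 4.80380 US quarts.
5.53 × 4.80380 ≈ 26.6 US qt.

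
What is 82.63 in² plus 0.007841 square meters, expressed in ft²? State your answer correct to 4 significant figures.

0.6582 square feet

82.63 in² = 0.573819 ft² and 0.007841 m² = 0.0843998 ft².
0.573819 + 0.0843998 ≈ 0.6582 ft².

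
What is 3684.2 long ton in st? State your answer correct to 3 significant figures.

589000 stone

1 long ton = 160.000 stone.
Thus 3684.2 × 160.000 ≈ 589000 st.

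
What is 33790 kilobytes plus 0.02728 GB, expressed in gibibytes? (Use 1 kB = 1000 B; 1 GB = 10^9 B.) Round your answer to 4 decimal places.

0.0569 gibibytes

33790 kB = 0.0314694 GiB and 0.02728 GB = 0.0254065 GiB.
0.0314694 + 0.0254065 ≈ 0.0569 GiB.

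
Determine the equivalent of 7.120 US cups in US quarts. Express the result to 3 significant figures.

1 US cup = 0.250000 US qt.
7.120 × 0.250000 ≈ 1.78 US qt.

1.78 US qt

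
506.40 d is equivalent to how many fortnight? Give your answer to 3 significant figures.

36.2 fortnight

1 d = 0.0714286 fortnights.
Thus 506.40 × 0.0714286 ≈ 36.2 fortnight.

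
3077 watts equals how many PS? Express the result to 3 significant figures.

4.18 metric horsepower

1 watt = 0.00135962 metric horsepower.
Then 3077 × 0.00135962 ≈ 4.18 PS.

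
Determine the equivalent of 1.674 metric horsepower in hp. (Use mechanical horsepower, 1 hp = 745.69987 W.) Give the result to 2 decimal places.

1.65 horsepower

1 PS = 0.986320 hp.
Then 1.674 × 0.986320 ≈ 1.65 hp.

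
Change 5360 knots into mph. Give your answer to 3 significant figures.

6170 mph

1 kn = 1.15078 miles per hour.
Thus 5360 × 1.15078 ≈ 6170 mph.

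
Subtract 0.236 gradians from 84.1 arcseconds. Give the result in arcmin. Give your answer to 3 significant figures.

-11.3 arcmin

84.1 arcsec = 1.40167 arcmin and 0.236 grad = 12.7440 arcmin.
1.40167 − 12.7440 ≈ -11.3 arcmin.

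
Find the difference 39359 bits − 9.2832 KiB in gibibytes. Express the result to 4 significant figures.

-4.271e-6 GiB

39359 bit = 4.58199e-6 GiB and 9.2832 KiB = 8.85315e-6 GiB.
4.58199e-6 − 8.85315e-6 ≈ -4.271e-6 GiB.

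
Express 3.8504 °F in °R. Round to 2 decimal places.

463.52 °R

°R = °F + 459.67.
Applying the formula gives 463.52 °R.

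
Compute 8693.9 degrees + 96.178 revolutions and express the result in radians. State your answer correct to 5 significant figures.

756.04 rad

8693.9 ° = 151.737 rad and 96.178 rev = 604.304 rad.
151.737 + 604.304 ≈ 756.04 rad.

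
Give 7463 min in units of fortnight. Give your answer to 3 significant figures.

0.370 fortnight

1 min = 4.96032e-5 fortnight.
So 7463 × 4.96032e-5 ≈ 0.370 fortnight.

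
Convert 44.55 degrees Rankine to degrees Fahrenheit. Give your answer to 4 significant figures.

-415.1 degrees Fahrenheit

°R = °F + 459.67.
Applying the formula gives -415.1 °F.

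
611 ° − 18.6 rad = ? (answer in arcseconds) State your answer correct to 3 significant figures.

-1.64 × 10^6 arcseconds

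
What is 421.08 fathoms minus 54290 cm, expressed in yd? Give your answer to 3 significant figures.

421.08 fathom = 842.160 yd and 54290 cm = 593.723 yd.
842.160 − 593.723 ≈ 248 yd.

248 yards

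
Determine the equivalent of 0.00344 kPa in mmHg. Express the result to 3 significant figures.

0.0258 millimeters of mercury

1 kilopascal = 7.50062 millimeters of mercury.
Thus 0.00344 × 7.50062 ≈ 0.0258 mmHg.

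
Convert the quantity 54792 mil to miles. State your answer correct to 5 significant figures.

0.00086477 mi

1 mil = 1.57828e-8 mi.
Thus 54792 × 1.57828e-8 ≈ 0.00086477 mi.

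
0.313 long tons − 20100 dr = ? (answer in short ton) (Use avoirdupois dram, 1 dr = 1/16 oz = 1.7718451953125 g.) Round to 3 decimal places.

0.311 short ton

0.313 long ton = 0.350560 short ton and 20100 dr = 0.0392578 short ton.
0.350560 − 0.0392578 ≈ 0.311 short ton.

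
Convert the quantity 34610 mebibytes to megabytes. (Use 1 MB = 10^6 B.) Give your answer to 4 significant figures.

36290 MB

1 mebibyte = 1.04858 megabytes.
So 34610 × 1.04858 ≈ 36290 MB.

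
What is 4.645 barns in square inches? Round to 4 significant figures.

7.200 × 10^-25 square inches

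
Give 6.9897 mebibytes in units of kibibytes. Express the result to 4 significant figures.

1 mebibyte = 1024.00 kibibytes.
Then 6.9897 × 1024.00 ≈ 7157 KiB.

7157 kibibytes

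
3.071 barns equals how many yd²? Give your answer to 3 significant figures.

3.67e-28 yd²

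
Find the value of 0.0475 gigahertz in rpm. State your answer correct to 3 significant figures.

2.85e+9 revolutions per minute

1 GHz = 6.00000e+10 revolutions per minute.
So 0.0475 × 6.00000e+10 ≈ 2.85e+9 rpm.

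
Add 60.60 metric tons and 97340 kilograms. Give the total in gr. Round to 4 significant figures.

2.437e+9 gr

60.60 t = 9.35201e+8 gr and 97340 kg = 1.50219e+9 gr.
9.35201e+8 + 1.50219e+9 ≈ 2.437e+9 gr.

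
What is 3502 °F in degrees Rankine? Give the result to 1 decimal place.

3961.7 °R

°R = °F + 459.67.
Applying the formula gives 3961.7 °R.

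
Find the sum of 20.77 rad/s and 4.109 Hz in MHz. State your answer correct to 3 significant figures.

20.77 rad/s = 3.30565 × 10^-6 MHz and 4.109 Hz = 4.10900 × 10^-6 MHz.
3.30565 × 10^-6 + 4.10900 × 10^-6 ≈ 7.41 × 10^-6 MHz.

7.41 × 10^-6 megahertz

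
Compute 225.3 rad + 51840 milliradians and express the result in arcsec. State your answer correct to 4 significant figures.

225.3 rad = 4.64715e+7 arcsec and 51840 mrad = 1.06928e+7 arcsec.
4.64715e+7 + 1.06928e+7 ≈ 5.716e+7 arcsec.

5.716e+7 arcseconds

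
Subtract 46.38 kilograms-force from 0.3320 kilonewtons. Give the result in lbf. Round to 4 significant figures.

-27.61 lbf

0.3320 kN = 74.6366 lbf and 46.38 kgf = 102.250 lbf.
74.6366 − 102.250 ≈ -27.61 lbf.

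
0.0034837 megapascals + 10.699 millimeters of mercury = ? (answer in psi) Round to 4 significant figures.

0.7122 psi

0.0034837 MPa = 0.505268 psi and 10.699 mmHg = 0.206884 psi.
0.505268 + 0.206884 ≈ 0.7122 psi.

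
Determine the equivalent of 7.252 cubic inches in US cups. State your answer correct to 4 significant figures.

0.5023 US cup

1 in³ = 0.0692641 US cup.
Thus 7.252 × 0.0692641 ≈ 0.5023 US cup.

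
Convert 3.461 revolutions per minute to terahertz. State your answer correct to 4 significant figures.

1 revolution per minute = 1.66667e-14 terahertz.
3.461 × 1.66667e-14 ≈ 5.768e-14 THz.

5.768e-14 terahertz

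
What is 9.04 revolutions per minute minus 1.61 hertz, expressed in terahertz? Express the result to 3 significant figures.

9.04 rpm = 1.50667 × 10^-13 THz and 1.61 Hz = 1.61000 × 10^-12 THz.
1.50667 × 10^-13 − 1.61000 × 10^-12 ≈ -1.46 × 10^-12 THz.

-1.46 × 10^-12 THz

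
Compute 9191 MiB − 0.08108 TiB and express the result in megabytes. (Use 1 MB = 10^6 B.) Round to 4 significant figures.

9191 MiB = 9637.46 MB and 0.08108 TiB = 89148.4 MB.
9637.46 − 89148.4 ≈ -79510 MB.

-79510 megabytes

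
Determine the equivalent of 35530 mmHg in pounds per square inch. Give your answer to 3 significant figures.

687 psi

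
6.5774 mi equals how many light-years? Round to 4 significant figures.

1.119 × 10^-12 ly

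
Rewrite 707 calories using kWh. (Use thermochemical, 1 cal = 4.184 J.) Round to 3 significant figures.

0.000822 kWh

1 calorie = 1.16222e-6 kWh.
So 707 × 1.16222e-6 ≈ 0.000822 kWh.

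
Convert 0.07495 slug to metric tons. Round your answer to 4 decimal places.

0.0011 t

1 slug = 0.0145939 metric tons.
0.07495 × 0.0145939 ≈ 0.0011 t.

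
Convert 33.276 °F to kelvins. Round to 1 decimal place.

273.9 K

K = (°F + 459.67) × 5/9.
Applying the formula gives 273.9 K.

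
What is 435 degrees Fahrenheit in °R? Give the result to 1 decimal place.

°R = °F + 459.67.
Applying the formula gives 894.7 °R.

894.7 degrees Rankine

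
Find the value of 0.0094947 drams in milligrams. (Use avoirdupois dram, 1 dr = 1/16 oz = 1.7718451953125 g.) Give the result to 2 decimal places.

16.82 milligrams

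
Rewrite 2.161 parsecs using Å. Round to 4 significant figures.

6.668e+26 Å

1 parsec = 3.08568e+26 angstroms.
Then 2.161 × 3.08568e+26 ≈ 6.668e+26 Å.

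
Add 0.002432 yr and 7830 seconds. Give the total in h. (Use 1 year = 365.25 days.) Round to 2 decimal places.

0.002432 yr = 21.3189 h and 7830 s = 2.17500 h.
21.3189 + 2.17500 ≈ 23.49 h.

23.49 h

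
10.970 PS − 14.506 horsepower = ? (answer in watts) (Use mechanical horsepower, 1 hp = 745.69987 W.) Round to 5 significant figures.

-2748.7 watts

10.970 PS = 8068.42 W and 14.506 hp = 10817.1 W.
8068.42 − 10817.1 ≈ -2748.7 W.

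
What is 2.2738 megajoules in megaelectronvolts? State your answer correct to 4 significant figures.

1.419 × 10^19 megaelectronvolts

1 megajoule = 6.24151 × 10^18 MeV.
2.2738 × 6.24151 × 10^18 ≈ 1.419 × 10^19 MeV.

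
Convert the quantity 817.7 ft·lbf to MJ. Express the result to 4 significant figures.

1 foot-pound = 1.35582e-6 megajoules.
817.7 × 1.35582e-6 ≈ 0.001109 MJ.

0.001109 megajoules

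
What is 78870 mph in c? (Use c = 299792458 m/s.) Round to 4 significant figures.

0.0001176 c

1 mile per hour = 1.49116 × 10^-9 c.
Then 78870 × 1.49116 × 10^-9 ≈ 0.0001176 c.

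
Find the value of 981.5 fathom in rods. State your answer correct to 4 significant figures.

356.9 rod

1 fathom = 0.363636 rods.
Thus 981.5 × 0.363636 ≈ 356.9 rod.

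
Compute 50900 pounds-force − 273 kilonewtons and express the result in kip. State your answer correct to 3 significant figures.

-10.5 kip

50900 lbf = 50.9000 kip and 273 kN = 61.3728 kip.
50.9000 − 61.3728 ≈ -10.5 kip.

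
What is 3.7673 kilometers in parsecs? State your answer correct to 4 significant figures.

1.221e-13 pc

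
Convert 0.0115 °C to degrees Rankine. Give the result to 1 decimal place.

°R = (°C + 273.15) × 9/5.
Applying the formula gives 491.7 °R.

491.7 °R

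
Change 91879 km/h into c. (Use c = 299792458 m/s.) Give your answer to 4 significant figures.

8.513e-5 c

1 kilometer per hour = 9.26567e-10 c.
So 91879 × 9.26567e-10 ≈ 8.513e-5 c.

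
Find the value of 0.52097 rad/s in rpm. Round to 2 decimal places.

1 rad/s = 9.54930 rpm.
0.52097 × 9.54930 ≈ 4.97 rpm.

4.97 revolutions per minute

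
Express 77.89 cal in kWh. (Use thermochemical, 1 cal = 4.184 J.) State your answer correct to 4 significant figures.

1 cal = 1.16222e-6 kilowatt-hours.
Then 77.89 × 1.16222e-6 ≈ 9.053e-5 kWh.

9.053e-5 kilowatt-hours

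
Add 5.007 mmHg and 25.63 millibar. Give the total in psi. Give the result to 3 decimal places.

0.469 psi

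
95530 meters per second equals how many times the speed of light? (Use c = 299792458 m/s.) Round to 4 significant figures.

1 meter per second = 3.33564 × 10^-9 c.
Thus 95530 × 3.33564 × 10^-9 ≈ 0.0003187 c.

0.0003187 times the speed of light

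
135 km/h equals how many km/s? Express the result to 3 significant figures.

0.0375 kilometers per second

1 kilometer per hour = 0.000277778 kilometers per second.
135 × 0.000277778 ≈ 0.0375 km/s.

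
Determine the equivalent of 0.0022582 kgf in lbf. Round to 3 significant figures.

0.00498 lbf

1 kilogram-force = 2.20462 pounds-force.
Then 0.0022582 × 2.20462 ≈ 0.00498 lbf.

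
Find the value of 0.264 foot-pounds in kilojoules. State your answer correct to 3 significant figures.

0.000358 kJ

1 ft·lbf = 0.00135582 kJ.
Thus 0.264 × 0.00135582 ≈ 0.000358 kJ.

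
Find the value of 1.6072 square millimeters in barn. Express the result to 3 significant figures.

1 mm² = 1.00000e+22 barn.
Then 1.6072 × 1.00000e+22 ≈ 1.61e+22 barn.

1.61e+22 barns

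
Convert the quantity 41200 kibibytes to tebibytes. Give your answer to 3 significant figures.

3.84e-5 tebibytes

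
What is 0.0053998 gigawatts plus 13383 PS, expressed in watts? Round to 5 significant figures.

0.0053998 GW = 5.39980 × 10^6 W and 13383 PS = 9.84318 × 10^6 W.
5.39980 × 10^6 + 9.84318 × 10^6 ≈ 1.5243 × 10^7 W.

1.5243 × 10^7 W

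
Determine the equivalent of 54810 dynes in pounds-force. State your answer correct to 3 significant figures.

0.123 lbf

1 dyn = 2.24809 × 10^-6 lbf.
So 54810 × 2.24809 × 10^-6 ≈ 0.123 lbf.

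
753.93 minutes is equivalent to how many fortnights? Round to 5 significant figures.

1 minute = 4.96032 × 10^-5 fortnight.
753.93 × 4.96032 × 10^-5 ≈ 0.037397 fortnight.

0.037397 fortnights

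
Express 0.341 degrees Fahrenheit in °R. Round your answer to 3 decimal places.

°R = °F + 459.67.
Applying the formula gives 460.011 °R.

460.011 °R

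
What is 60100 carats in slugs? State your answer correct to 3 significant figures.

1 ct = 1.37044e-5 slug.
60100 × 1.37044e-5 ≈ 0.824 slug.

0.824 slugs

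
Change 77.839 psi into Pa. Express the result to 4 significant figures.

536700 Pa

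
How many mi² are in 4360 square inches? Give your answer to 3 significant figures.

1 in² = 2.49098 × 10^-10 square miles.
Thus 4360 × 2.49098 × 10^-10 ≈ 1.09 × 10^-6 mi².

1.09 × 10^-6 mi²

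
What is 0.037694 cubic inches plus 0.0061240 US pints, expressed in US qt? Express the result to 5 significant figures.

0.037694 in³ = 0.000652710 US qt and 0.0061240 US pt = 0.00306200 US qt.
0.000652710 + 0.00306200 ≈ 0.0037147 US qt.

0.0037147 US quarts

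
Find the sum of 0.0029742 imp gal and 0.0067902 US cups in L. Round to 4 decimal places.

0.0029742 imp gal = 0.0135210 L and 0.0067902 US cup = 0.00160648 L.
0.0135210 + 0.00160648 ≈ 0.0151 L.

0.0151 liters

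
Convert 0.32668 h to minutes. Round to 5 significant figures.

1 hour = 60.0000 min.
Then 0.32668 × 60.0000 ≈ 19.601 min.

19.601 min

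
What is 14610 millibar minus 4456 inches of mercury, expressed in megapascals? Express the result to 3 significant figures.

14610 mbar = 1.46100 MPa and 4456 inHg = 15.0897 MPa.
1.46100 − 15.0897 ≈ -13.6 MPa.

-13.6 megapascals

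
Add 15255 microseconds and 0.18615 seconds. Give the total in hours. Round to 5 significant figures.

15255 μs = 4.23750 × 10^-6 h and 0.18615 s = 5.17083 × 10^-5 h.
4.23750 × 10^-6 + 5.17083 × 10^-5 ≈ 5.5946 × 10^-5 h.

5.5946 × 10^-5 h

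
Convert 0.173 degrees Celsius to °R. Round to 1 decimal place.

492.0 degrees Rankine

°R = (°C + 273.15) × 9/5.
Applying the formula gives 492.0 °R.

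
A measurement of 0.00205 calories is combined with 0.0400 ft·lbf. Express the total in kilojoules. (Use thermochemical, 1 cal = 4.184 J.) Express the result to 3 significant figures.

6.28 × 10^-5 kJ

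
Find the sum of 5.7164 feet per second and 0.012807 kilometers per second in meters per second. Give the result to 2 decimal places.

5.7164 ft/s = 1.74236 m/s and 0.012807 km/s = 12.8070 m/s.
1.74236 + 12.8070 ≈ 14.55 m/s.

14.55 meters per second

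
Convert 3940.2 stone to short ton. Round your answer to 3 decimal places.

27.581 short tons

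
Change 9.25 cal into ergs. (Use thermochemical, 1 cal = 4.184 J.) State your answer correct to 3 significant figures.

1 calorie = 4.18400 × 10^7 erg.
So 9.25 × 4.18400 × 10^7 ≈ 3.87 × 10^8 erg.

3.87 × 10^8 ergs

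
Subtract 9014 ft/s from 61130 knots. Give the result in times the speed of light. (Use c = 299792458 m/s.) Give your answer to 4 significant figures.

61130 kn = 0.000104899 c and 9014 ft/s = 9.16456e-6 c.
0.000104899 − 9.16456e-6 ≈ 9.573e-5 c.

9.573e-5 times the speed of light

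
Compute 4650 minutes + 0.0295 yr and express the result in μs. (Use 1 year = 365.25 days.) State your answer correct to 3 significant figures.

1.21 × 10^12 μs

4650 min = 2.79000 × 10^11 μs and 0.0295 yr = 9.30949 × 10^11 μs.
2.79000 × 10^11 + 9.30949 × 10^11 ≈ 1.21 × 10^12 μs.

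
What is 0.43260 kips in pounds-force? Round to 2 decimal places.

1 kip = 1000.00 pounds-force.
0.43260 × 1000.00 ≈ 432.60 lbf.

432.60 pounds-force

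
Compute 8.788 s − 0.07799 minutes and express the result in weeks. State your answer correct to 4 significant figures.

6.793e-6 weeks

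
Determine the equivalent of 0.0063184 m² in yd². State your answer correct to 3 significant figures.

0.00756 yd²

1 square meter = 1.19599 square yards.
So 0.0063184 × 1.19599 ≈ 0.00756 yd².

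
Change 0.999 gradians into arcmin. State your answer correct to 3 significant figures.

53.9 arcminutes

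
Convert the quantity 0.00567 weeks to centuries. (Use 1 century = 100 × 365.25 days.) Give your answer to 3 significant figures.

1 wk = 0.000191650 centuries.
Then 0.00567 × 0.000191650 ≈ 1.09e-6 century.

1.09e-6 century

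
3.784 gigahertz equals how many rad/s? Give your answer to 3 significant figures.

2.38 × 10^10 rad/s

1 GHz = 6.28319 × 10^9 radians per second.
So 3.784 × 6.28319 × 10^9 ≈ 2.38 × 10^10 rad/s.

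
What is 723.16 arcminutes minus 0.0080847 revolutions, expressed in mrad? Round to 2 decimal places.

723.16 arcmin = 210.359 mrad and 0.0080847 rev = 50.7977 mrad.
210.359 − 50.7977 ≈ 159.56 mrad.

159.56 mrad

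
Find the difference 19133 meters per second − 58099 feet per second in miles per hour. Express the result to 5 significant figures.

3186.3 mph

19133 m/s = 42799.3 mph and 58099 ft/s = 39613.0 mph.
42799.3 − 39613.0 ≈ 3186.3 mph.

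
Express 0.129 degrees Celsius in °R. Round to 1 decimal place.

491.9 °R

°R = (°C + 273.15) × 9/5.
Applying the formula gives 491.9 °R.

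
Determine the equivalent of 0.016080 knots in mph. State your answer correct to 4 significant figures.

0.01850 mph

1 kn = 1.15078 miles per hour.
Thus 0.016080 × 1.15078 ≈ 0.01850 mph.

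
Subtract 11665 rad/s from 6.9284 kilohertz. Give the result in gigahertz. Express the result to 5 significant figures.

6.9284 kHz = 6.92840e-6 GHz and 11665 rad/s = 1.85654e-6 GHz.
6.92840e-6 − 1.85654e-6 ≈ 5.0719e-6 GHz.

5.0719e-6 GHz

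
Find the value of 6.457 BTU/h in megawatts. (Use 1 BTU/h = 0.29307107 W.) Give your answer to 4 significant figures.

1.892 × 10^-6 MW

1 BTU per hour = 2.93071 × 10^-7 megawatts.
Thus 6.457 × 2.93071 × 10^-7 ≈ 1.892 × 10^-6 MW.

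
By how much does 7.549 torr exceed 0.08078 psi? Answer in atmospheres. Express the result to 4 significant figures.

7.549 torr = 0.00993289 atm and 0.08078 psi = 0.00549675 atm.
0.00993289 − 0.00549675 ≈ 0.004436 atm.

0.004436 atm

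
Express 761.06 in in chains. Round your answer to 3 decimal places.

1 inch = 0.00126263 chain.
So 761.06 × 0.00126263 ≈ 0.961 chain.

0.961 chain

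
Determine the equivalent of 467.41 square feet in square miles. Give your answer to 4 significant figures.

1 square foot = 3.58701e-8 mi².
So 467.41 × 3.58701e-8 ≈ 1.677e-5 mi².

1.677e-5 square miles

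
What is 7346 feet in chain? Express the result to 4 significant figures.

1 ft = 0.0151515 chains.
So 7346 × 0.0151515 ≈ 111.3 chain.

111.3 chain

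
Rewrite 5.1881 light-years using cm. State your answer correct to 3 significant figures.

4.91e+18 centimeters

1 ly = 9.46073e+17 cm.
So 5.1881 × 9.46073e+17 ≈ 4.91e+18 cm.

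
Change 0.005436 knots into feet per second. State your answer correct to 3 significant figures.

0.00917 feet per second

1 kn = 1.68781 feet per second.
0.005436 × 1.68781 ≈ 0.00917 ft/s.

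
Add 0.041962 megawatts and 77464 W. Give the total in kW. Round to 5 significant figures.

119.43 kilowatts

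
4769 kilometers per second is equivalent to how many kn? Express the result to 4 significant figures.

9.270 × 10^6 kn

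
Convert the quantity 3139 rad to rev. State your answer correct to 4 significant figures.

499.6 revolutions

1 rad = 0.159155 rev.
3139 × 0.159155 ≈ 499.6 rev.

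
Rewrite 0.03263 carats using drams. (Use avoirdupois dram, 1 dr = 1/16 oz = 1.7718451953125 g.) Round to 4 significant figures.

0.003683 dr

1 carat = 0.112877 drams.
So 0.03263 × 0.112877 ≈ 0.003683 dr.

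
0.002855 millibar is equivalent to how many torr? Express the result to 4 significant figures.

0.002141 torr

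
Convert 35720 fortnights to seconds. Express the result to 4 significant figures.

1 fortnight = 1.20960 × 10^6 seconds.
35720 × 1.20960 × 10^6 ≈ 4.321 × 10^10 s.

4.321 × 10^10 seconds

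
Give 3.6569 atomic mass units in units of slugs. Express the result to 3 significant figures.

4.16e-28 slugs

1 atomic mass unit = 1.13783e-28 slug.
Then 3.6569 × 1.13783e-28 ≈ 4.16e-28 slug.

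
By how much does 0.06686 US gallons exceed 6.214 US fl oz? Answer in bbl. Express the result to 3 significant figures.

0.000436 oil barrels

0.06686 US gal = 0.00159190 bbl and 6.214 US fl oz = 0.00115588 bbl.
0.00159190 − 0.00115588 ≈ 0.000436 bbl.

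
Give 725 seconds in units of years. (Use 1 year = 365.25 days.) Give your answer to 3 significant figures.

2.30 × 10^-5 years

1 s = 3.16881 × 10^-8 yr.
725 × 3.16881 × 10^-8 ≈ 2.30 × 10^-5 yr.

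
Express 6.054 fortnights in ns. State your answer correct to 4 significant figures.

7.323 × 10^15 nanoseconds

1 fortnight = 1.20960 × 10^15 ns.
Thus 6.054 × 1.20960 × 10^15 ≈ 7.323 × 10^15 ns.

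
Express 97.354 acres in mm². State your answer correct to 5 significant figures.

3.9398e+11 square millimeters

1 acre = 4.04686e+9 square millimeters.
97.354 × 4.04686e+9 ≈ 3.9398e+11 mm².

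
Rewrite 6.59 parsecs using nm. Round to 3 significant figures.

1 pc = 3.08568 × 10^25 nanometers.
Then 6.59 × 3.08568 × 10^25 ≈ 2.03 × 10^26 nm.

2.03 × 10^26 nm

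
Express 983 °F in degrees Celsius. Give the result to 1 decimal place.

°F = °C × 9/5 + 32.
Applying the formula gives 528.3 °C.

528.3 degrees Celsius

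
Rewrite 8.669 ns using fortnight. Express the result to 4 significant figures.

1 nanosecond = 8.26720 × 10^-16 fortnight.
So 8.669 × 8.26720 × 10^-16 ≈ 7.167 × 10^-15 fortnight.

7.167 × 10^-15 fortnights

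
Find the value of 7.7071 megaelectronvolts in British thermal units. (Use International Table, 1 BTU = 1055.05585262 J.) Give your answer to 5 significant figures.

1 megaelectronvolt = 1.51857 × 10^-16 BTU.
So 7.7071 × 1.51857 × 10^-16 ≈ 1.1704 × 10^-15 BTU.

1.1704 × 10^-15 British thermal units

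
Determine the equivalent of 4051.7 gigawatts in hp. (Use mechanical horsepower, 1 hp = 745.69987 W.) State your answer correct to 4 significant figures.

1 gigawatt = 1.34102 × 10^6 hp.
Thus 4051.7 × 1.34102 × 10^6 ≈ 5.433 × 10^9 hp.

5.433 × 10^9 hp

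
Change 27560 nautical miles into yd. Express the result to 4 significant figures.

5.582 × 10^7 yards

1 nmi = 2025.37 yd.
27560 × 2025.37 ≈ 5.582 × 10^7 yd.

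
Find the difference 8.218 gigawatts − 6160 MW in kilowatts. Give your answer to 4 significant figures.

2.058e+6 kW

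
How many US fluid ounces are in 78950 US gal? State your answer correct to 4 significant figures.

1 US gal = 128.000 US fluid ounces.
Then 78950 × 128.000 ≈ 1.011e+7 US fl oz.

1.011e+7 US fl oz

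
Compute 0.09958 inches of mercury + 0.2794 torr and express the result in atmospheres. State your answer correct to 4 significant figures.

0.003696 atm

0.09958 inHg = 0.00332807 atm and 0.2794 torr = 0.000367632 atm.
0.00332807 + 0.000367632 ≈ 0.003696 atm.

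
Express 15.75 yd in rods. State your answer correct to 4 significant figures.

2.864 rod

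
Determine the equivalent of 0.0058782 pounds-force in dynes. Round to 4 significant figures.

1 pound-force = 444822 dyn.
Then 0.0058782 × 444822 ≈ 2615 dyn.

2615 dyn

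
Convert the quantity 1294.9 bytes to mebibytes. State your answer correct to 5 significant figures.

0.0012349 MiB

1 byte = 9.53674 × 10^-7 MiB.
So 1294.9 × 9.53674 × 10^-7 ≈ 0.0012349 MiB.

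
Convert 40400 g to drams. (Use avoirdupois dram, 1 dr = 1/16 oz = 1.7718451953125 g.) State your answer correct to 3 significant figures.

22800 drams

1 g = 0.564383 drams.
Then 40400 × 0.564383 ≈ 22800 dr.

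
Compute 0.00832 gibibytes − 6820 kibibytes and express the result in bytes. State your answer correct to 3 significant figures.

0.00832 GiB = 8.93353 × 10^6 B and 6820 KiB = 6.98368 × 10^6 B.
8.93353 × 10^6 − 6.98368 × 10^6 ≈ 1.95 × 10^6 B.

1.95 × 10^6 bytes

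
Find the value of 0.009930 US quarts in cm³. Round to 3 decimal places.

1 US qt = 946.353 cm³.
So 0.009930 × 946.353 ≈ 9.397 cm³.

9.397 cm³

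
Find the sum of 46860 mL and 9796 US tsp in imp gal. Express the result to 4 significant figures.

20.93 imperial gallons

46860 mL = 10.3078 imp gal and 9796 US tsp = 10.6209 imp gal.
10.3078 + 10.6209 ≈ 20.93 imp gal.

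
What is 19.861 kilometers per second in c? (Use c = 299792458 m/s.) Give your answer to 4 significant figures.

6.625e-5 c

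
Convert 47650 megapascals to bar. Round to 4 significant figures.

476500 bar

1 megapascal = 10.0000 bar.
Thus 47650 × 10.0000 ≈ 476500 bar.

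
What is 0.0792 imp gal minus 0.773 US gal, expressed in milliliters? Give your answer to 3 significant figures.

-2570 mL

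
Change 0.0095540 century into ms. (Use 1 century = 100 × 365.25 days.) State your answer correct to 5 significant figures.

3.0150e+10 ms

1 century = 3.15576e+12 ms.
So 0.0095540 × 3.15576e+12 ≈ 3.0150e+10 ms.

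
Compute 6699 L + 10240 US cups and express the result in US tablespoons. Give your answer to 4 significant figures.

616900 US tbsp

6699 L = 453040 US tbsp and 10240 US cup = 163840 US tbsp.
453040 + 163840 ≈ 616900 US tbsp.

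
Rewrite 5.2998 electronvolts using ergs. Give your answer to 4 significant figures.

1 eV = 1.60218e-12 erg.
So 5.2998 × 1.60218e-12 ≈ 8.491e-12 erg.

8.491e-12 erg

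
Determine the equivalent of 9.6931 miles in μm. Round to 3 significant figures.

1.56e+10 μm

1 mi = 1.60934e+9 micrometers.
Thus 9.6931 × 1.60934e+9 ≈ 1.56e+10 μm.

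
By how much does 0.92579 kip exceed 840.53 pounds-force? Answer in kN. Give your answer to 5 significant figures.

0.37926 kilonewtons

0.92579 kip = 4.11812 kN and 840.53 lbf = 3.73886 kN.
4.11812 − 3.73886 ≈ 0.37926 kN.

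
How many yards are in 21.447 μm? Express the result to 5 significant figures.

1 micrometer = 1.09361 × 10^-6 yd.
Then 21.447 × 1.09361 × 10^-6 ≈ 2.3455 × 10^-5 yd.

2.3455 × 10^-5 yd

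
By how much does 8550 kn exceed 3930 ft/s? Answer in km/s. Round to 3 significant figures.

3.20 km/s

8550 kn = 4.39850 km/s and 3930 ft/s = 1.19786 km/s.
4.39850 − 1.19786 ≈ 3.20 km/s.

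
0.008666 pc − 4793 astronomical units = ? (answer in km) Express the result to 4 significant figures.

-4.496 × 10^11 km

0.008666 pc = 2.67405 × 10^11 km and 4793 au = 7.17023 × 10^11 km.
2.67405 × 10^11 − 7.17023 × 10^11 ≈ -4.496 × 10^11 km.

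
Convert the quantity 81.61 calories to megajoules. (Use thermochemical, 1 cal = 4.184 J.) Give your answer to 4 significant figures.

1 calorie = 4.18400e-6 MJ.
So 81.61 × 4.18400e-6 ≈ 0.0003415 MJ.

0.0003415 MJ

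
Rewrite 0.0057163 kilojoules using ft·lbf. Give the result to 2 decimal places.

1 kilojoule = 737.562 ft·lbf.
Thus 0.0057163 × 737.562 ≈ 4.22 ft·lbf.

4.22 ft·lbf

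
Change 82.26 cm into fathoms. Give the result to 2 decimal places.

0.45 fathoms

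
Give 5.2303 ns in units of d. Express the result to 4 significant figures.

1 ns = 1.15741e-14 d.
5.2303 × 1.15741e-14 ≈ 6.054e-14 d.

6.054e-14 days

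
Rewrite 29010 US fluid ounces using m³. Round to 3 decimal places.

1 US fl oz = 2.95735e-5 cubic meters.
So 29010 × 2.95735e-5 ≈ 0.858 m³.

0.858 m³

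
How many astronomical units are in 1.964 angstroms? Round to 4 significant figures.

1.313 × 10^-21 astronomical units

1 angstrom = 6.68459 × 10^-22 astronomical units.
1.964 × 6.68459 × 10^-22 ≈ 1.313 × 10^-21 au.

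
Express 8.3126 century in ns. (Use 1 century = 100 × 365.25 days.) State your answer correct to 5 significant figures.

2.6233e+19 ns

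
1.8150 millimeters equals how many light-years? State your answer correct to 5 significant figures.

1 millimeter = 1.05700e-19 ly.
Thus 1.8150 × 1.05700e-19 ≈ 1.9185e-19 ly.

1.9185e-19 ly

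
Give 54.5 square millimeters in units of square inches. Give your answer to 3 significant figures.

1 square millimeter = 0.00155000 in².
So 54.5 × 0.00155000 ≈ 0.0845 in².

0.0845 in²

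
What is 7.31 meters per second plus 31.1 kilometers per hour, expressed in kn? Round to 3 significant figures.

31.0 kn

7.31 m/s = 14.2095 kn and 31.1 km/h = 16.7927 kn.
14.2095 + 16.7927 ≈ 31.0 kn.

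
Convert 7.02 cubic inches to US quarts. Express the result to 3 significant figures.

1 cubic inch = 0.0173160 US quarts.
Thus 7.02 × 0.0173160 ≈ 0.122 US qt.

0.122 US qt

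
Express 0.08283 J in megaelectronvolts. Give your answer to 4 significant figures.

1 joule = 6.24151 × 10^12 MeV.
Thus 0.08283 × 6.24151 × 10^12 ≈ 5.170 × 10^11 MeV.

5.170 × 10^11 megaelectronvolts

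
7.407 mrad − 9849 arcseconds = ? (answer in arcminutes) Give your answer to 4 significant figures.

7.407 mrad = 25.4634 arcmin and 9849 arcsec = 164.150 arcmin.
25.4634 − 164.150 ≈ -138.7 arcmin.

-138.7 arcminutes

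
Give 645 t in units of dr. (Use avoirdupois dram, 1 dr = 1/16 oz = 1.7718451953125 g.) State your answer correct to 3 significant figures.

3.64e+8 drams

1 t = 564383 dr.
Then 645 × 564383 ≈ 3.64e+8 dr.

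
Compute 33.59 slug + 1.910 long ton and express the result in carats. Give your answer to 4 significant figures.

1.215 × 10^7 ct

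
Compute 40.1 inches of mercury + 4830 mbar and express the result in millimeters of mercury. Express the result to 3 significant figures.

4640 mmHg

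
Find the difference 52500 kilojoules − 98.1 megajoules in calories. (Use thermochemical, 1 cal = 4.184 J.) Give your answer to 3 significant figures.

-1.09 × 10^7 calories

52500 kJ = 1.25478 × 10^7 cal and 98.1 MJ = 2.34465 × 10^7 cal.
1.25478 × 10^7 − 2.34465 × 10^7 ≈ -1.09 × 10^7 cal.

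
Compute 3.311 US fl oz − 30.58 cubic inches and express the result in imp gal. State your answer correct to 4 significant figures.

-0.08869 imp gal

3.311 US fl oz = 0.0215389 imp gal and 30.58 in³ = 0.110230 imp gal.
0.0215389 − 0.110230 ≈ -0.08869 imp gal.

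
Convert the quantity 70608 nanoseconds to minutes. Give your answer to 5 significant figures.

1.1768e-6 minutes

1 ns = 1.66667e-11 minutes.
So 70608 × 1.66667e-11 ≈ 1.1768e-6 min.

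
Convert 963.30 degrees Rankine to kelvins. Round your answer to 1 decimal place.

535.2 K

°R = K × 9/5.
Applying the formula gives 535.2 K.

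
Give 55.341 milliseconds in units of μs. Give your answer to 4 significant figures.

55340 μs

1 millisecond = 1000.00 microseconds.
Thus 55.341 × 1000.00 ≈ 55340 μs.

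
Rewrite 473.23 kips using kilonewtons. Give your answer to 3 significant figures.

2110 kilonewtons

1 kip = 4.44822 kN.
473.23 × 4.44822 ≈ 2110 kN.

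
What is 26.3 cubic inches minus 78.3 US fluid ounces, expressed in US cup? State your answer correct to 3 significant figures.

26.3 in³ = 1.82165 US cup and 78.3 US fl oz = 9.78750 US cup.
1.82165 − 9.78750 ≈ -7.97 US cup.

-7.97 US cup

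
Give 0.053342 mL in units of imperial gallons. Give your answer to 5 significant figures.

1.1734e-5 imp gal

1 milliliter = 0.000219969 imperial gallons.
0.053342 × 0.000219969 ≈ 1.1734e-5 imp gal.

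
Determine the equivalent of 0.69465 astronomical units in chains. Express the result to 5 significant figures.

1 astronomical unit = 7.43646e+9 chain.
0.69465 × 7.43646e+9 ≈ 5.1657e+9 chain.

5.1657e+9 chain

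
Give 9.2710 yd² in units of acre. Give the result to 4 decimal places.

1 yd² = 0.000206612 acres.
So 9.2710 × 0.000206612 ≈ 0.0019 acre.

0.0019 acre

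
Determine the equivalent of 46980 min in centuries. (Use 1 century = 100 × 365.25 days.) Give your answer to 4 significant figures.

0.0008932 century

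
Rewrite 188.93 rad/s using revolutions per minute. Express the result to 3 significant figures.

1 radian per second = 9.54930 revolutions per minute.
So 188.93 × 9.54930 ≈ 1800 rpm.

1800 revolutions per minute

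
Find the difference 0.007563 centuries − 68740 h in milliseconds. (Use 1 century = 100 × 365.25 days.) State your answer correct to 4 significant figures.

-2.236e+11 milliseconds

0.007563 century = 2.38670e+10 ms and 68740 h = 2.47464e+11 ms.
2.38670e+10 − 2.47464e+11 ≈ -2.236e+11 ms.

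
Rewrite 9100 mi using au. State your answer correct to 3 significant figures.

9.79 × 10^-5 au

1 mi = 1.07578 × 10^-8 astronomical units.
Then 9100 × 1.07578 × 10^-8 ≈ 9.79 × 10^-5 au.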